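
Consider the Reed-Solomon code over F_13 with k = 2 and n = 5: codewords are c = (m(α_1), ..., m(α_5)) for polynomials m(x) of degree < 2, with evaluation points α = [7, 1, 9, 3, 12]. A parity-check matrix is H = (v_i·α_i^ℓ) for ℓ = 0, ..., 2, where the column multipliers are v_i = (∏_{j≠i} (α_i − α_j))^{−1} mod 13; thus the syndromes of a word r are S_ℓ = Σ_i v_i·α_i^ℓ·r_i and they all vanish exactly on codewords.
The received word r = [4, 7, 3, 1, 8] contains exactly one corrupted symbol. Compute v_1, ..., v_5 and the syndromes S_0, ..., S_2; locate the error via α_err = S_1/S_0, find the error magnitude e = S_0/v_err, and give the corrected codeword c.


S = (6, 5, 2), error at position 4, error magnitude e = 8, c = [4, 7, 3, 6, 8].

Step 1: column multipliers v_i = (∏_{j≠i}(α_i − α_j))^{−1} mod 13.
  i = 1 (α = 7): (7−1)(7−9)(7−3)(7−12) = 6·(−2)·4·(−5) = 240 ≡ 6, so v_1 = 6^{−1} = 11 (mod 13).
  i = 2 (α = 1): (1−7)(1−9)(1−3)(1−12) = (−6)·(−8)·(−2)·(−11) = 1056 ≡ 3, so v_2 = 3^{−1} = 9 (mod 13).
  i = 3 (α = 9): (9−7)(9−1)(9−3)(9−12) = 2·8·6·(−3) = −288 ≡ 11, so v_3 = 11^{−1} = 6 (mod 13).
  i = 4 (α = 3): (3−7)(3−1)(3−9)(3−12) = (−4)·2·(−6)·(−9) = −432 ≡ 10, so v_4 = 10^{−1} = 4 (mod 13).
  i = 5 (α = 12): (12−7)(12−1)(12−9)(12−3) = 5·11·3·9 = 1485 ≡ 3, so v_5 = 3^{−1} = 9 (mod 13).
  v = [11, 9, 6, 4, 9].
Step 2: syndromes of r = [4, 7, 3, 1, 8] (all sums mod 13).
  S_0 = Σ v_i r_i = 11·4 + 9·7 + 6·3 + 4·1 + 9·8 = 201 ≡ 6.
  S_1 = Σ v_i α_i r_i = 11·7·4 + 9·1·7 + 6·9·3 + 4·3·1 + 9·12·8 = 1409 ≡ 5.
  α_i^2 mod 13 = [10, 1, 3, 9, 1].
  S_2 = Σ v_i α_i^2 r_i = 11·10·4 + 9·1·7 + 6·3·3 + 4·9·1 + 9·1·8 = 665 ≡ 2.
  S = (6, 5, 2) ≠ 0, so r is not a codeword (an error is present).
Step 3: locate the error. For a single error e at position i, S_ℓ = v_i·e·α_i^ℓ, so α_err = S_1/S_0.
  S_0^{−1} = 6^{−1} = 11 (mod 13), so α_err = 5·11 = 55 ≡ 3 = α_4. Error position i = 4.
  Consistency check: S_2/S_1 = 2·8 = 16 ≡ 3 = α_err ✓ (single-error assumption holds).
Step 4: error magnitude e = S_0/v_4 = S_0·∏_{j≠4}(α_4 − α_j) = 6·10 = 60 ≡ 8 (mod 13).
Step 5: correct position 4: c_4 = r_4 − e = 1 − 8 ≡ 6 (mod 13). Hence c = [4, 7, 3, 6, 8].
  Check: interpolating c through the α_i gives m(x) = 1 + 6·x (degree < 2) with m(α_i) = c_i for every i, so c is indeed a codeword.


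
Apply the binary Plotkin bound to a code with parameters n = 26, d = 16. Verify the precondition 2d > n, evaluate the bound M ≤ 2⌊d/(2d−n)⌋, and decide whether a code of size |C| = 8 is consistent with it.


Plotkin bound M ≤ 4; given |C| = 8 > bound (violated).

Check applicability: 2d = 32, n = 26.
2d − n = 6 > 0, so Plotkin applies.
Compute d/(2d−n) = 16/6 ≈ 2.6667.
⌊d/(2d−n)⌋ = 2.
Plotkin bound: M ≤ 2·2 = 4.
Given |C| = 8, check: VIOLATED.
This |C| is above the Plotkin bound, so no binary code with n = 26, d = 16 and 8 codewords exists.


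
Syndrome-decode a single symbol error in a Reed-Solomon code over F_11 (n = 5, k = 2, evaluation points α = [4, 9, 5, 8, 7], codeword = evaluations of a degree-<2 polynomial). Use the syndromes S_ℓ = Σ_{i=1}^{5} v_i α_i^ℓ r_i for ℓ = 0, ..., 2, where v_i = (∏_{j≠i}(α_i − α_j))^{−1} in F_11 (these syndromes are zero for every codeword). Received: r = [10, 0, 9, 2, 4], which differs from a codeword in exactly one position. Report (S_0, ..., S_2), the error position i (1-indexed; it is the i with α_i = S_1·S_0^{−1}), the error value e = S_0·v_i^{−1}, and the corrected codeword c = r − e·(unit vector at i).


S = (5, 3, 4), error at position 3, error magnitude e = 1, c = [10, 0, 8, 2, 4].

Step 1: column multipliers v_i = (∏_{j≠i}(α_i − α_j))^{−1} mod 11.
  i = 1 (α = 4): (4−9)(4−5)(4−8)(4−7) = (−5)·(−1)·(−4)·(−3) = 60 ≡ 5, so v_1 = 5^{−1} = 9 (mod 11).
  i = 2 (α = 9): (9−4)(9−5)(9−8)(9−7) = 5·4·1·2 = 40 ≡ 7, so v_2 = 7^{−1} = 8 (mod 11).
  i = 3 (α = 5): (5−4)(5−9)(5−8)(5−7) = 1·(−4)·(−3)·(−2) = −24 ≡ 9, so v_3 = 9^{−1} = 5 (mod 11).
  i = 4 (α = 8): (8−4)(8−9)(8−5)(8−7) = 4·(−1)·3·1 = −12 ≡ 10, so v_4 = 10^{−1} = 10 (mod 11).
  i = 5 (α = 7): (7−4)(7−9)(7−5)(7−8) = 3·(−2)·2·(−1) = 12 ≡ 1, so v_5 = 1^{−1} = 1 (mod 11).
  v = [9, 8, 5, 10, 1].
Step 2: syndromes of r = [10, 0, 9, 2, 4] (all sums mod 11).
  S_0 = Σ v_i r_i = 9·10 + 8·0 + 5·9 + 10·2 + 1·4 = 159 ≡ 5.
  S_1 = Σ v_i α_i r_i = 9·4·10 + 8·9·0 + 5·5·9 + 10·8·2 + 1·7·4 = 773 ≡ 3.
  α_i^2 mod 11 = [5, 4, 3, 9, 5].
  S_2 = Σ v_i α_i^2 r_i = 9·5·10 + 8·4·0 + 5·3·9 + 10·9·2 + 1·5·4 = 785 ≡ 4.
  S = (5, 3, 4) ≠ 0, so r is not a codeword (an error is present).
Step 3: locate the error. For a single error e at position i, S_ℓ = v_i·e·α_i^ℓ, so α_err = S_1/S_0.
  S_0^{−1} = 5^{−1} = 9 (mod 11), so α_err = 3·9 = 27 ≡ 5 = α_3. Error position i = 3.
  Consistency check: S_2/S_1 = 4·4 = 16 ≡ 5 = α_err ✓ (single-error assumption holds).
Step 4: error magnitude e = S_0/v_3 = S_0·∏_{j≠3}(α_3 − α_j) = 5·9 = 45 ≡ 1 (mod 11).
Step 5: correct position 3: c_3 = r_3 − e = 9 − 1 ≡ 8 (mod 11). Hence c = [10, 0, 8, 2, 4].
  Check: interpolating c through the α_i gives m(x) = 7 + 9·x (degree < 2) with m(α_i) = c_i for every i, so c is indeed a codeword.


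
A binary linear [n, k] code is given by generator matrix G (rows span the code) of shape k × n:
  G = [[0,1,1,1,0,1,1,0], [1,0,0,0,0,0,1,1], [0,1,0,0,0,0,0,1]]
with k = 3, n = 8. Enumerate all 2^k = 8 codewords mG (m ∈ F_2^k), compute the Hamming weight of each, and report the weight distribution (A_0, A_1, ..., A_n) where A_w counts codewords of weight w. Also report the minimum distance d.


Weight distribution: A_0 = 1, A_2 = 1, A_3 = 2, A_4 = 1, A_5 = 2, A_6 = 1. Minimum distance d = 2.

Enumerate all 2^3 = 8 messages m ∈ F_2^3.
For each, compute codeword c = mG in F_2^8, then tally its weight.
  m = 000 → c = 00000000, weight = 0.
  m = 100 → c = 01110110, weight = 5.
  m = 010 → c = 10000011, weight = 3.
  m = 110 → c = 11110101, weight = 6.
  m = 001 → c = 01000001, weight = 2.
  m = 101 → c = 00110111, weight = 5.
  m = 011 → c = 11000010, weight = 3.
  m = 111 → c = 10110100, weight = 4.
Tally weights:
  weight 0: 1 codewords.
  weight 2: 1 codewords.
  weight 3: 2 codewords.
  weight 4: 1 codewords.
  weight 5: 2 codewords.
  weight 6: 1 codewords.
Minimum distance d = smallest w > 0 with A_w > 0 = 2.
Sanity: Σ A_w = 8 = 2^3 = 8 ✓.


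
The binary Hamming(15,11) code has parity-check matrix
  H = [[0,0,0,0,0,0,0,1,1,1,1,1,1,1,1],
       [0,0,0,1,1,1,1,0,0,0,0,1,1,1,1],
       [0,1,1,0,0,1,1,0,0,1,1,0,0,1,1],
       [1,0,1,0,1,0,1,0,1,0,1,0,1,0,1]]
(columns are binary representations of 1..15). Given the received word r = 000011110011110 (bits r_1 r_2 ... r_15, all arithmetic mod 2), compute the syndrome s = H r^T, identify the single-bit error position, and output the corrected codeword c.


s = (1, 0, 0, 0)^T, error position = 8, corrected codeword c = 000011100011110

Compute s = H r^T mod 2 one row at a time:
  s_1 = 1 + 0 + 0 + 1 + 1 + 1 + 1 + 0 = 5 ≡ 1 (mod 2).
  s_2 = 0 + 1 + 1 + 1 + 1 + 1 + 1 + 0 = 6 ≡ 0 (mod 2).
  s_3 = 0 + 0 + 1 + 1 + 0 + 1 + 1 + 0 = 4 ≡ 0 (mod 2).
  s_4 = 0 + 0 + 1 + 1 + 0 + 1 + 1 + 0 = 4 ≡ 0 (mod 2).
s = (1, 0, 0, 0)^T — this equals column 8 of H (binary 1000), so error is at position 8.
Correct: flip bit 8 of r = 000011110011110 to get c = 000011100011110.


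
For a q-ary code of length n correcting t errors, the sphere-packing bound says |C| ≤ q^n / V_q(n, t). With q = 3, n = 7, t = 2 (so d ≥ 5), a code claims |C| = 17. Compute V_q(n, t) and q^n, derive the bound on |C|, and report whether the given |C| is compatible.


V_q(n, t) = 99, q^n = 2187, Hamming bound = 22, |C| = 17 ≤ bound (satisfied).

Step 1: Compute V_q(n, t) = Σ_{j=0}^2 C(n, j) (q−1)^j.
  j = 0: C(7,0)·(2)^0 = 1·1 = 1.
  j = 1: C(7,1)·(2)^1 = 7·2 = 14.
  j = 2: C(7,2)·(2)^2 = 21·4 = 84.
  V_q(n, t) = 1 + 14 + 84 = 99.
Step 2: q^n = 3^7 = 2187.
Step 3: Hamming bound ⌊q^n / V_q(n,t)⌋ = ⌊2187/99⌋ = 22.
Step 4: Compare |C| = 17 to 22: satisfied.
The claimed |C| lies below the Hamming bound.


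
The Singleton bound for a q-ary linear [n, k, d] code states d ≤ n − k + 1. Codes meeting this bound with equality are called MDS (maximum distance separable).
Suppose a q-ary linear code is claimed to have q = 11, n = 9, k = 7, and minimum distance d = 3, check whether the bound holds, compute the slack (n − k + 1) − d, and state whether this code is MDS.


Singleton RHS = n − k + 1 = 3, slack = 0, bound satisfied, MDS.

Singleton bound: d ≤ n − k + 1.
Here n = 9, k = 7, so n − k + 1 = 3.
Given d = 3, check d ≤ 3: YES.
Slack = (n − k + 1) − d = 0.
The code is MDS (slack = 0).
Description: the claimed parameters are [9, 7, 3]_11; such a code would be MDS (meets Singleton bound).


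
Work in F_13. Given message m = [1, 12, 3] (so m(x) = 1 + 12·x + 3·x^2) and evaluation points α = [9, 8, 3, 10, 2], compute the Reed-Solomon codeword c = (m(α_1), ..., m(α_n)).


c = [1, 3, 12, 5, 11]

Message polynomial: m(x) = 1 + 12·x + 3·x^2 (mod 13).
For each evaluation point α_i, compute m(α_i) mod 13:
  α_1 = 9: Horner steps 3 → 0 → 1, so m(9) = 1.
  α_2 = 8: Horner steps 3 → 10 → 3, so m(8) = 3.
  α_3 = 3: Horner steps 3 → 8 → 12, so m(3) = 12.
  α_4 = 10: Horner steps 3 → 3 → 5, so m(10) = 5.
  α_5 = 2: Horner steps 3 → 5 → 11, so m(2) = 11.
Codeword c = [1, 3, 12, 5, 11] ∈ F_13^5.


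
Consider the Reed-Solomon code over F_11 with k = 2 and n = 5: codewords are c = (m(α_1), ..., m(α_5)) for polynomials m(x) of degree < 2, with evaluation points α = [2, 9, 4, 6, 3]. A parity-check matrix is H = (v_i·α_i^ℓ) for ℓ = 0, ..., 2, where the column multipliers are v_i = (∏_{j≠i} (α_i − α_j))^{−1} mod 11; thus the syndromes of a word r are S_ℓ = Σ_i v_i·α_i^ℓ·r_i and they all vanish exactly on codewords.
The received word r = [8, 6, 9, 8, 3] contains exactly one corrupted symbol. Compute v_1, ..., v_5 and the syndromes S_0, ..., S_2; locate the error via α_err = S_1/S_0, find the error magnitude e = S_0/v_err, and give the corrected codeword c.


S = (4, 2, 1), error at position 4, error magnitude e = 9, c = [8, 6, 9, 10, 3].

Step 1: column multipliers v_i = (∏_{j≠i}(α_i − α_j))^{−1} mod 11.
  i = 1 (α = 2): (2−9)(2−4)(2−6)(2−3) = (−7)·(−2)·(−4)·(−1) = 56 ≡ 1, so v_1 = 1^{−1} = 1 (mod 11).
  i = 2 (α = 9): (9−2)(9−4)(9−6)(9−3) = 7·5·3·6 = 630 ≡ 3, so v_2 = 3^{−1} = 4 (mod 11).
  i = 3 (α = 4): (4−2)(4−9)(4−6)(4−3) = 2·(−5)·(−2)·1 = 20 ≡ 9, so v_3 = 9^{−1} = 5 (mod 11).
  i = 4 (α = 6): (6−2)(6−9)(6−4)(6−3) = 4·(−3)·2·3 = −72 ≡ 5, so v_4 = 5^{−1} = 9 (mod 11).
  i = 5 (α = 3): (3−2)(3−9)(3−4)(3−6) = 1·(−6)·(−1)·(−3) = −18 ≡ 4, so v_5 = 4^{−1} = 3 (mod 11).
  v = [1, 4, 5, 9, 3].
Step 2: syndromes of r = [8, 6, 9, 8, 3] (all sums mod 11).
  S_0 = Σ v_i r_i = 1·8 + 4·6 + 5·9 + 9·8 + 3·3 = 158 ≡ 4.
  S_1 = Σ v_i α_i r_i = 1·2·8 + 4·9·6 + 5·4·9 + 9·6·8 + 3·3·3 = 871 ≡ 2.
  α_i^2 mod 11 = [4, 4, 5, 3, 9].
  S_2 = Σ v_i α_i^2 r_i = 1·4·8 + 4·4·6 + 5·5·9 + 9·3·8 + 3·9·3 = 650 ≡ 1.
  S = (4, 2, 1) ≠ 0, so r is not a codeword (an error is present).
Step 3: locate the error. For a single error e at position i, S_ℓ = v_i·e·α_i^ℓ, so α_err = S_1/S_0.
  S_0^{−1} = 4^{−1} = 3 (mod 11), so α_err = 2·3 = 6 ≡ 6 = α_4. Error position i = 4.
  Consistency check: S_2/S_1 = 1·6 = 6 ≡ 6 = α_err ✓ (single-error assumption holds).
Step 4: error magnitude e = S_0/v_4 = S_0·∏_{j≠4}(α_4 − α_j) = 4·5 = 20 ≡ 9 (mod 11).
Step 5: correct position 4: c_4 = r_4 − e = 8 − 9 ≡ 10 (mod 11). Hence c = [8, 6, 9, 10, 3].
  Check: interpolating c through the α_i gives m(x) = 7 + 6·x (degree < 2) with m(α_i) = c_i for every i, so c is indeed a codeword.


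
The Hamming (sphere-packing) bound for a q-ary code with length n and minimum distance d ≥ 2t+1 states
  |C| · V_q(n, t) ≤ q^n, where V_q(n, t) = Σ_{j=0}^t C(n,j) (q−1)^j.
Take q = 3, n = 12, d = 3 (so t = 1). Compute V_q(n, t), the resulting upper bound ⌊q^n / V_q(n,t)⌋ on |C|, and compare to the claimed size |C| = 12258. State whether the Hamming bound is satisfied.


V_q(n, t) = 25, q^n = 531441, Hamming bound = 21257, |C| = 12258 ≤ bound (satisfied).

Step 1: Compute V_q(n, t) = Σ_{j=0}^1 C(n, j) (q−1)^j.
  j = 0: C(12,0)·(2)^0 = 1·1 = 1.
  j = 1: C(12,1)·(2)^1 = 12·2 = 24.
  V_q(n, t) = 1 + 24 = 25.
Step 2: q^n = 3^12 = 531441.
Step 3: Hamming bound ⌊q^n / V_q(n,t)⌋ = ⌊531441/25⌋ = 21257.
Step 4: Compare |C| = 12258 to 21257: satisfied.
The claimed |C| lies below the Hamming bound.


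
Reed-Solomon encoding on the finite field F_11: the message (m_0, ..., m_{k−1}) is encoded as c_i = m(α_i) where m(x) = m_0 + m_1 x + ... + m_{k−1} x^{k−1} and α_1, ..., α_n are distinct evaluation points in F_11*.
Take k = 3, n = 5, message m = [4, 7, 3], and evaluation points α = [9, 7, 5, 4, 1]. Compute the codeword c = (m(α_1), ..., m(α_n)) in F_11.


c = [2, 2, 4, 3, 3]

Message polynomial: m(x) = 4 + 7·x + 3·x^2 (mod 11).
For each evaluation point α_i, compute m(α_i) mod 11:
  α_1 = 9: Horner steps 3 → 1 → 2, so m(9) = 2.
  α_2 = 7: Horner steps 3 → 6 → 2, so m(7) = 2.
  α_3 = 5: Horner steps 3 → 0 → 4, so m(5) = 4.
  α_4 = 4: Horner steps 3 → 8 → 3, so m(4) = 3.
  α_5 = 1: Horner steps 3 → 10 → 3, so m(1) = 3.
Codeword c = [2, 2, 4, 3, 3] ∈ F_11^5.


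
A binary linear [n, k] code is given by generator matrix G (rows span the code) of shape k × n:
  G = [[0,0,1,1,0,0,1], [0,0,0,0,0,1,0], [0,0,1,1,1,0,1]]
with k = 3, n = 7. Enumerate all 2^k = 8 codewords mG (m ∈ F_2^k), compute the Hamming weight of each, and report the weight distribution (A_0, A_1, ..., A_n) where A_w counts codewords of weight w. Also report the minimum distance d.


Weight distribution: A_0 = 1, A_1 = 2, A_2 = 1, A_3 = 1, A_4 = 2, A_5 = 1. Minimum distance d = 1.

Enumerate all 2^3 = 8 messages m ∈ F_2^3.
For each, compute codeword c = mG in F_2^7, then tally its weight.
  m = 000 → c = 0000000, weight = 0.
  m = 100 → c = 0011001, weight = 3.
  m = 010 → c = 0000010, weight = 1.
  m = 110 → c = 0011011, weight = 4.
  m = 001 → c = 0011101, weight = 4.
  m = 101 → c = 0000100, weight = 1.
  m = 011 → c = 0011111, weight = 5.
  m = 111 → c = 0000110, weight = 2.
Tally weights:
  weight 0: 1 codewords.
  weight 1: 2 codewords.
  weight 2: 1 codewords.
  weight 3: 1 codewords.
  weight 4: 2 codewords.
  weight 5: 1 codewords.
Minimum distance d = smallest w > 0 with A_w > 0 = 1.
Sanity: Σ A_w = 8 = 2^3 = 8 ✓.


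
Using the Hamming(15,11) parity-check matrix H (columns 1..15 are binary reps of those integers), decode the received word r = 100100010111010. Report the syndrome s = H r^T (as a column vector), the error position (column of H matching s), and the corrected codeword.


s = (1, 1, 1, 0)^T, error position = 14, corrected codeword c = 100100010111000

Compute s = H r^T mod 2 one row at a time:
  s_1 = 1 + 0 + 1 + 1 + 1 + 0 + 1 + 0 = 5 ≡ 1 (mod 2).
  s_2 = 1 + 0 + 0 + 0 + 1 + 0 + 1 + 0 = 3 ≡ 1 (mod 2).
  s_3 = 0 + 0 + 0 + 0 + 1 + 1 + 1 + 0 = 3 ≡ 1 (mod 2).
  s_4 = 1 + 0 + 0 + 0 + 0 + 1 + 0 + 0 = 2 ≡ 0 (mod 2).
s = (1, 1, 1, 0)^T — this equals column 14 of H (binary 1110), so error is at position 14.
Correct: flip bit 14 of r = 100100010111010 to get c = 100100010111000.


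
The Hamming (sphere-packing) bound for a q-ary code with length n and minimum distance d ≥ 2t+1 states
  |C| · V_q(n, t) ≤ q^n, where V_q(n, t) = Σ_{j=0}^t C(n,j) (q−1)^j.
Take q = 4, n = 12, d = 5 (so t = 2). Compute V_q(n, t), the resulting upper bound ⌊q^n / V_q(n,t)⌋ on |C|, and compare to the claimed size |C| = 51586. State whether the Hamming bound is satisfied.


V_q(n, t) = 631, q^n = 16777216, Hamming bound = 26588, |C| = 51586 > bound (violated).

Step 1: Compute V_q(n, t) = Σ_{j=0}^2 C(n, j) (q−1)^j.
  j = 0: C(12,0)·(3)^0 = 1·1 = 1.
  j = 1: C(12,1)·(3)^1 = 12·3 = 36.
  j = 2: C(12,2)·(3)^2 = 66·9 = 594.
  V_q(n, t) = 1 + 36 + 594 = 631.
Step 2: q^n = 4^12 = 16777216.
Step 3: Hamming bound ⌊q^n / V_q(n,t)⌋ = ⌊16777216/631⌋ = 26588.
Step 4: Compare |C| = 51586 to 26588: violated.
The claimed |C| lies above the Hamming bound, so no 4-ary code of length 12 with d ≥ 5 can have 51586 codewords.


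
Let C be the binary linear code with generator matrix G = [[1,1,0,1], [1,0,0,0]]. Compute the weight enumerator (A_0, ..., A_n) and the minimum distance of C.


Weight distribution: A_0 = 1, A_1 = 1, A_2 = 1, A_3 = 1. Minimum distance d = 1.

Enumerate all 2^2 = 4 messages m ∈ F_2^2.
For each, compute codeword c = mG in F_2^4, then tally its weight.
  m = 00 → c = 0000, weight = 0.
  m = 10 → c = 1101, weight = 3.
  m = 01 → c = 1000, weight = 1.
  m = 11 → c = 0101, weight = 2.
Tally weights:
  weight 0: 1 codewords.
  weight 1: 1 codewords.
  weight 2: 1 codewords.
  weight 3: 1 codewords.
Minimum distance d = smallest w > 0 with A_w > 0 = 1.
Sanity: Σ A_w = 4 = 2^2 = 4 ✓.


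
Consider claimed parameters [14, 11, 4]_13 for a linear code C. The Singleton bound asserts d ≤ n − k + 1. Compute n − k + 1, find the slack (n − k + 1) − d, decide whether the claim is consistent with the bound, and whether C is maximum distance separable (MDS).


Singleton RHS = n − k + 1 = 4, slack = 0, bound satisfied, MDS.

Singleton bound: d ≤ n − k + 1.
Here n = 14, k = 11, so n − k + 1 = 4.
Given d = 4, check d ≤ 4: YES.
Slack = (n − k + 1) − d = 0.
The code is MDS (slack = 0).
Description: the claimed parameters are [14, 11, 4]_13; such a code would be MDS (meets Singleton bound).


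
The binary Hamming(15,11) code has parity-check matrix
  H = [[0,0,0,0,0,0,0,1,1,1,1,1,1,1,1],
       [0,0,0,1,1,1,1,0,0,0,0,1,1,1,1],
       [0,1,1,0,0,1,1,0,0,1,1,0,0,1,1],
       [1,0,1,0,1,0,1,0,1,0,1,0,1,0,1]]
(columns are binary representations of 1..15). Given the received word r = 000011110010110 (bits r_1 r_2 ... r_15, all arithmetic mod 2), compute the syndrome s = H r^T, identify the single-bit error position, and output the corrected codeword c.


s = (0, 1, 0, 0)^T, error position = 4, corrected codeword c = 000111110010110

Compute s = H r^T mod 2 one row at a time:
  s_1 = 1 + 0 + 0 + 1 + 0 + 1 + 1 + 0 = 4 ≡ 0 (mod 2).
  s_2 = 0 + 1 + 1 + 1 + 0 + 1 + 1 + 0 = 5 ≡ 1 (mod 2).
  s_3 = 0 + 0 + 1 + 1 + 0 + 1 + 1 + 0 = 4 ≡ 0 (mod 2).
  s_4 = 0 + 0 + 1 + 1 + 0 + 1 + 1 + 0 = 4 ≡ 0 (mod 2).
s = (0, 1, 0, 0)^T — this equals column 4 of H (binary 0100), so error is at position 4.
Correct: flip bit 4 of r = 000011110010110 to get c = 000111110010110.


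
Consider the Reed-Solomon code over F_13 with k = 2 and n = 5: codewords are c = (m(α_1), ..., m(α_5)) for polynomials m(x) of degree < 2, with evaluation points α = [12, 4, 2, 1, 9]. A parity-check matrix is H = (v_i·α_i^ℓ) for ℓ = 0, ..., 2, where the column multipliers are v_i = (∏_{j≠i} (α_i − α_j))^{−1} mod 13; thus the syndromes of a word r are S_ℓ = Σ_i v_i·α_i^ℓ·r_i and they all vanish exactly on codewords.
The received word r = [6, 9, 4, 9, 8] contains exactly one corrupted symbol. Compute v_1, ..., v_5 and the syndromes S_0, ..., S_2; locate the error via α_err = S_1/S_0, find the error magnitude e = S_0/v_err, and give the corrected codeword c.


S = (9, 10, 1), error at position 2, error magnitude e = 2, c = [6, 7, 4, 9, 8].

Step 1: column multipliers v_i = (∏_{j≠i}(α_i − α_j))^{−1} mod 13.
  i = 1 (α = 12): (12−4)(12−2)(12−1)(12−9) = 8·10·11·3 = 2640 ≡ 1, so v_1 = 1^{−1} = 1 (mod 13).
  i = 2 (α = 4): (4−12)(4−2)(4−1)(4−9) = (−8)·2·3·(−5) = 240 ≡ 6, so v_2 = 6^{−1} = 11 (mod 13).
  i = 3 (α = 2): (2−12)(2−4)(2−1)(2−9) = (−10)·(−2)·1·(−7) = −140 ≡ 3, so v_3 = 3^{−1} = 9 (mod 13).
  i = 4 (α = 1): (1−12)(1−4)(1−2)(1−9) = (−11)·(−3)·(−1)·(−8) = 264 ≡ 4, so v_4 = 4^{−1} = 10 (mod 13).
  i = 5 (α = 9): (9−12)(9−4)(9−2)(9−1) = (−3)·5·7·8 = −840 ≡ 5, so v_5 = 5^{−1} = 8 (mod 13).
  v = [1, 11, 9, 10, 8].
Step 2: syndromes of r = [6, 9, 4, 9, 8] (all sums mod 13).
  S_0 = Σ v_i r_i = 1·6 + 11·9 + 9·4 + 10·9 + 8·8 = 295 ≡ 9.
  S_1 = Σ v_i α_i r_i = 1·12·6 + 11·4·9 + 9·2·4 + 10·1·9 + 8·9·8 = 1206 ≡ 10.
  α_i^2 mod 13 = [1, 3, 4, 1, 3].
  S_2 = Σ v_i α_i^2 r_i = 1·1·6 + 11·3·9 + 9·4·4 + 10·1·9 + 8·3·8 = 729 ≡ 1.
  S = (9, 10, 1) ≠ 0, so r is not a codeword (an error is present).
Step 3: locate the error. For a single error e at position i, S_ℓ = v_i·e·α_i^ℓ, so α_err = S_1/S_0.
  S_0^{−1} = 9^{−1} = 3 (mod 13), so α_err = 10·3 = 30 ≡ 4 = α_2. Error position i = 2.
  Consistency check: S_2/S_1 = 1·4 = 4 ≡ 4 = α_err ✓ (single-error assumption holds).
Step 4: error magnitude e = S_0/v_2 = S_0·∏_{j≠2}(α_2 − α_j) = 9·6 = 54 ≡ 2 (mod 13).
Step 5: correct position 2: c_2 = r_2 − e = 9 − 2 ≡ 7 (mod 13). Hence c = [6, 7, 4, 9, 8].
  Check: interpolating c through the α_i gives m(x) = 1 + 8·x (degree < 2) with m(α_i) = c_i for every i, so c is indeed a codeword.


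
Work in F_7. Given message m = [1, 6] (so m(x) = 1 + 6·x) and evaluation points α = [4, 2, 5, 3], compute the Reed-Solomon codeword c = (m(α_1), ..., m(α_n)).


c = [4, 6, 3, 5]

Message polynomial: m(x) = 1 + 6·x (mod 7).
For each evaluation point α_i, compute m(α_i) mod 7:
  α_1 = 4: Horner steps 6 → 4, so m(4) = 4.
  α_2 = 2: Horner steps 6 → 6, so m(2) = 6.
  α_3 = 5: Horner steps 6 → 3, so m(5) = 3.
  α_4 = 3: Horner steps 6 → 5, so m(3) = 5.
Codeword c = [4, 6, 3, 5] ∈ F_7^4.


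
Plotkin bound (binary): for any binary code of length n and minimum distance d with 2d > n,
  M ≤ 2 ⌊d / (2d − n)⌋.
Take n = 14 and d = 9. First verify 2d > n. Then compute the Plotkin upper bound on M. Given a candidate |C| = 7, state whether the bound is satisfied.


Plotkin bound M ≤ 4; given |C| = 7 > bound (violated).

Check applicability: 2d = 18, n = 14.
2d − n = 4 > 0, so Plotkin applies.
Compute d/(2d−n) = 9/4 ≈ 2.2500.
⌊d/(2d−n)⌋ = 2.
Plotkin bound: M ≤ 2·2 = 4.
Given |C| = 7, check: VIOLATED.
This |C| is above the Plotkin bound, so no binary code with n = 14, d = 9 and 7 codewords exists.


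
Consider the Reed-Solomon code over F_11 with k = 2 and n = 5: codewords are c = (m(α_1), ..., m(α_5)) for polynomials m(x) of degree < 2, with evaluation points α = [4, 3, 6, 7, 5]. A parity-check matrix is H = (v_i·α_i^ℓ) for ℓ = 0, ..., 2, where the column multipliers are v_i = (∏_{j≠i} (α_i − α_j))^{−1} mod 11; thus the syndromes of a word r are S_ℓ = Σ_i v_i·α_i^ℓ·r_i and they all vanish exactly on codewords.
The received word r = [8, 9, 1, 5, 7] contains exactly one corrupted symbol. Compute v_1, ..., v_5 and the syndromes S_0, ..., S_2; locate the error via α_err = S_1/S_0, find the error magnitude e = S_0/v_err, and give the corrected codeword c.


S = (10, 5, 8), error at position 3, error magnitude e = 6, c = [8, 9, 6, 5, 7].

Step 1: column multipliers v_i = (∏_{j≠i}(α_i − α_j))^{−1} mod 11.
  i = 1 (α = 4): (4−3)(4−6)(4−7)(4−5) = 1·(−2)·(−3)·(−1) = −6 ≡ 5, so v_1 = 5^{−1} = 9 (mod 11).
  i = 2 (α = 3): (3−4)(3−6)(3−7)(3−5) = (−1)·(−3)·(−4)·(−2) = 24 ≡ 2, so v_2 = 2^{−1} = 6 (mod 11).
  i = 3 (α = 6): (6−4)(6−3)(6−7)(6−5) = 2·3·(−1)·1 = −6 ≡ 5, so v_3 = 5^{−1} = 9 (mod 11).
  i = 4 (α = 7): (7−4)(7−3)(7−6)(7−5) = 3·4·1·2 = 24 ≡ 2, so v_4 = 2^{−1} = 6 (mod 11).
  i = 5 (α = 5): (5−4)(5−3)(5−6)(5−7) = 1·2·(−1)·(−2) = 4 ≡ 4, so v_5 = 4^{−1} = 3 (mod 11).
  v = [9, 6, 9, 6, 3].
Step 2: syndromes of r = [8, 9, 1, 5, 7] (all sums mod 11).
  S_0 = Σ v_i r_i = 9·8 + 6·9 + 9·1 + 6·5 + 3·7 = 186 ≡ 10.
  S_1 = Σ v_i α_i r_i = 9·4·8 + 6·3·9 + 9·6·1 + 6·7·5 + 3·5·7 = 819 ≡ 5.
  α_i^2 mod 11 = [5, 9, 3, 5, 3].
  S_2 = Σ v_i α_i^2 r_i = 9·5·8 + 6·9·9 + 9·3·1 + 6·5·5 + 3·3·7 = 1086 ≡ 8.
  S = (10, 5, 8) ≠ 0, so r is not a codeword (an error is present).
Step 3: locate the error. For a single error e at position i, S_ℓ = v_i·e·α_i^ℓ, so α_err = S_1/S_0.
  S_0^{−1} = 10^{−1} = 10 (mod 11), so α_err = 5·10 = 50 ≡ 6 = α_3. Error position i = 3.
  Consistency check: S_2/S_1 = 8·9 = 72 ≡ 6 = α_err ✓ (single-error assumption holds).
Step 4: error magnitude e = S_0/v_3 = S_0·∏_{j≠3}(α_3 − α_j) = 10·5 = 50 ≡ 6 (mod 11).
Step 5: correct position 3: c_3 = r_3 − e = 1 − 6 ≡ 6 (mod 11). Hence c = [8, 9, 6, 5, 7].
  Check: interpolating c through the α_i gives m(x) = 1 + 10·x (degree < 2) with m(α_i) = c_i for every i, so c is indeed a codeword.


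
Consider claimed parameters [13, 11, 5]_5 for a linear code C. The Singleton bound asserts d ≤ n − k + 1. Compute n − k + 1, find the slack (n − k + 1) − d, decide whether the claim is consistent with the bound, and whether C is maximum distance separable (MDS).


Singleton RHS = n − k + 1 = 3, slack = -2, bound violated (no such code; not MDS).

Singleton bound: d ≤ n − k + 1.
Here n = 13, k = 11, so n − k + 1 = 3.
Given d = 5, check d ≤ 3: NO.
Slack = (n − k + 1) − d = -2.
The slack is negative: d = 5 exceeds n − k + 1 = 3 by 2, so the Singleton bound is violated and no linear [13, 11, 5]_5 code can exist. In particular it is not MDS (MDS requires d = n − k + 1 exactly).
Description: the claimed parameters are [13, 11, 5]_5; such a code would be impossible (violates the Singleton bound).


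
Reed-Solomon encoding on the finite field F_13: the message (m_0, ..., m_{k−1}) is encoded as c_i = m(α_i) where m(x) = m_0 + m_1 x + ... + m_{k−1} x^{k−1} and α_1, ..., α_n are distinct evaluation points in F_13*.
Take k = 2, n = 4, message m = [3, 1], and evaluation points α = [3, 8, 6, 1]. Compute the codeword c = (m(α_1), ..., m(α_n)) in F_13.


c = [6, 11, 9, 4]

Message polynomial: m(x) = 3 + 1·x (mod 13).
For each evaluation point α_i, compute m(α_i) mod 13:
  α_1 = 3: Horner steps 1 → 6, so m(3) = 6.
  α_2 = 8: Horner steps 1 → 11, so m(8) = 11.
  α_3 = 6: Horner steps 1 → 9, so m(6) = 9.
  α_4 = 1: Horner steps 1 → 4, so m(1) = 4.
Codeword c = [6, 11, 9, 4] ∈ F_13^4.


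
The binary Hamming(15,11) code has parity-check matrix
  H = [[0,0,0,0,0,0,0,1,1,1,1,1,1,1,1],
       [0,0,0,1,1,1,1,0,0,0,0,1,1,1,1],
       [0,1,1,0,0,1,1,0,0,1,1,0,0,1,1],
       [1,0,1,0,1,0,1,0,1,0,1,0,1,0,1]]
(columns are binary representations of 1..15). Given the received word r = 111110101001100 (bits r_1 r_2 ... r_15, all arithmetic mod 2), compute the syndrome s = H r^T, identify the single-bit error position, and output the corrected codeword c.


s = (1, 1, 1, 0)^T, error position = 14, corrected codeword c = 111110101001110

Compute s = H r^T mod 2 one row at a time:
  s_1 = 0 + 1 + 0 + 0 + 1 + 1 + 0 + 0 = 3 ≡ 1 (mod 2).
  s_2 = 1 + 1 + 0 + 1 + 1 + 1 + 0 + 0 = 5 ≡ 1 (mod 2).
  s_3 = 1 + 1 + 0 + 1 + 0 + 0 + 0 + 0 = 3 ≡ 1 (mod 2).
  s_4 = 1 + 1 + 1 + 1 + 1 + 0 + 1 + 0 = 6 ≡ 0 (mod 2).
s = (1, 1, 1, 0)^T — this equals column 14 of H (binary 1110), so error is at position 14.
Correct: flip bit 14 of r = 111110101001100 to get c = 111110101001110.


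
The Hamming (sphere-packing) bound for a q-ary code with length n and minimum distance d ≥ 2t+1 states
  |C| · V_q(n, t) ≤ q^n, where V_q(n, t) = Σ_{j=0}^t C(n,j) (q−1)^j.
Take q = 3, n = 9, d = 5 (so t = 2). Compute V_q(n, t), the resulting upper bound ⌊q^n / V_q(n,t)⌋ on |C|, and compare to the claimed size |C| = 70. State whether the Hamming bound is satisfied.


V_q(n, t) = 163, q^n = 19683, Hamming bound = 120, |C| = 70 ≤ bound (satisfied).

Step 1: Compute V_q(n, t) = Σ_{j=0}^2 C(n, j) (q−1)^j.
  j = 0: C(9,0)·(2)^0 = 1·1 = 1.
  j = 1: C(9,1)·(2)^1 = 9·2 = 18.
  j = 2: C(9,2)·(2)^2 = 36·4 = 144.
  V_q(n, t) = 1 + 18 + 144 = 163.
Step 2: q^n = 3^9 = 19683.
Step 3: Hamming bound ⌊q^n / V_q(n,t)⌋ = ⌊19683/163⌋ = 120.
Step 4: Compare |C| = 70 to 120: satisfied.
The claimed |C| lies below the Hamming bound.


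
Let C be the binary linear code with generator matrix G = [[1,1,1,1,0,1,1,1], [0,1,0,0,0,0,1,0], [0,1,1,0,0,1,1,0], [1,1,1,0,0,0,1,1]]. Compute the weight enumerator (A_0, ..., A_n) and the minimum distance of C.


Weight distribution: A_0 = 1, A_2 = 4, A_3 = 3, A_4 = 3, A_5 = 4, A_7 = 1. Minimum distance d = 2.

Enumerate all 2^4 = 16 messages m ∈ F_2^4.
For each, compute codeword c = mG in F_2^8, then tally its weight.
  m = 0000 → c = 00000000, weight = 0.
  m = 1000 → c = 11110111, weight = 7.
  m = 0100 → c = 01000010, weight = 2.
  m = 1100 → c = 10110101, weight = 5.
  m = 0010 → c = 01100110, weight = 4.
  m = 1010 → c = 10010001, weight = 3.
  m = 0110 → c = 00100100, weight = 2.
  m = 1110 → c = 11010011, weight = 5.
  m = 0001 → c = 11100011, weight = 5.
  m = 1001 → c = 00010100, weight = 2.
  m = 0101 → c = 10100001, weight = 3.
  m = 1101 → c = 01010110, weight = 4.
  m = 0011 → c = 10000101, weight = 3.
  m = 1011 → c = 01110010, weight = 4.
  m = 0111 → c = 11000111, weight = 5.
  m = 1111 → c = 00110000, weight = 2.
Tally weights:
  weight 0: 1 codewords.
  weight 2: 4 codewords.
  weight 3: 3 codewords.
  weight 4: 3 codewords.
  weight 5: 4 codewords.
  weight 7: 1 codewords.
Minimum distance d = smallest w > 0 with A_w > 0 = 2.
Sanity: Σ A_w = 16 = 2^4 = 16 ✓.


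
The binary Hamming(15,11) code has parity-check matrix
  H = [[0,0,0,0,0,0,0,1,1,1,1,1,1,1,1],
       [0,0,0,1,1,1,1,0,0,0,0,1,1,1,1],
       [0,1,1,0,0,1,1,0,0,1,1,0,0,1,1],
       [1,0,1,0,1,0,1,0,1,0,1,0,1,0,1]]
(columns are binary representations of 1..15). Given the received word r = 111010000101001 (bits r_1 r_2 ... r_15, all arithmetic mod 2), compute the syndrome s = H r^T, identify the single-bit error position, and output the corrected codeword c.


s = (1, 1, 0, 0)^T, error position = 12, corrected codeword c = 111010000100001

Compute s = H r^T mod 2 one row at a time:
  s_1 = 0 + 0 + 1 + 0 + 1 + 0 + 0 + 1 = 3 ≡ 1 (mod 2).
  s_2 = 0 + 1 + 0 + 0 + 1 + 0 + 0 + 1 = 3 ≡ 1 (mod 2).
  s_3 = 1 + 1 + 0 + 0 + 1 + 0 + 0 + 1 = 4 ≡ 0 (mod 2).
  s_4 = 1 + 1 + 1 + 0 + 0 + 0 + 0 + 1 = 4 ≡ 0 (mod 2).
s = (1, 1, 0, 0)^T — this equals column 12 of H (binary 1100), so error is at position 12.
Correct: flip bit 12 of r = 111010000101001 to get c = 111010000100001.


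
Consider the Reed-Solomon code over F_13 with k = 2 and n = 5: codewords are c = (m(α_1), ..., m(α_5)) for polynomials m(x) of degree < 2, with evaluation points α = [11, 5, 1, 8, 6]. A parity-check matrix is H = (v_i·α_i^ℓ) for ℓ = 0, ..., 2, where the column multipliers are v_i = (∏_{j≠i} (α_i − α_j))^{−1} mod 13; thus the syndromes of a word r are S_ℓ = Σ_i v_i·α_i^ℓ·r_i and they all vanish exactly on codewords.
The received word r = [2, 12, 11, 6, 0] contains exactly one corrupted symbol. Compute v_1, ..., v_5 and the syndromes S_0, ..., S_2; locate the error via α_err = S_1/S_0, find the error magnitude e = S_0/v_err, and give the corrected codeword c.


S = (9, 6, 4), error at position 2, error magnitude e = 2, c = [2, 10, 11, 6, 0].

Step 1: column multipliers v_i = (∏_{j≠i}(α_i − α_j))^{−1} mod 13.
  i = 1 (α = 11): (11−5)(11−1)(11−8)(11−6) = 6·10·3·5 = 900 ≡ 3, so v_1 = 3^{−1} = 9 (mod 13).
  i = 2 (α = 5): (5−11)(5−1)(5−8)(5−6) = (−6)·4·(−3)·(−1) = −72 ≡ 6, so v_2 = 6^{−1} = 11 (mod 13).
  i = 3 (α = 1): (1−11)(1−5)(1−8)(1−6) = (−10)·(−4)·(−7)·(−5) = 1400 ≡ 9, so v_3 = 9^{−1} = 3 (mod 13).
  i = 4 (α = 8): (8−11)(8−5)(8−1)(8−6) = (−3)·3·7·2 = −126 ≡ 4, so v_4 = 4^{−1} = 10 (mod 13).
  i = 5 (α = 6): (6−11)(6−5)(6−1)(6−8) = (−5)·1·5·(−2) = 50 ≡ 11, so v_5 = 11^{−1} = 6 (mod 13).
  v = [9, 11, 3, 10, 6].
Step 2: syndromes of r = [2, 12, 11, 6, 0] (all sums mod 13).
  S_0 = Σ v_i r_i = 9·2 + 11·12 + 3·11 + 10·6 + 6·0 = 243 ≡ 9.
  S_1 = Σ v_i α_i r_i = 9·11·2 + 11·5·12 + 3·1·11 + 10·8·6 + 6·6·0 = 1371 ≡ 6.
  α_i^2 mod 13 = [4, 12, 1, 12, 10].
  S_2 = Σ v_i α_i^2 r_i = 9·4·2 + 11·12·12 + 3·1·11 + 10·12·6 + 6·10·0 = 2409 ≡ 4.
  S = (9, 6, 4) ≠ 0, so r is not a codeword (an error is present).
Step 3: locate the error. For a single error e at position i, S_ℓ = v_i·e·α_i^ℓ, so α_err = S_1/S_0.
  S_0^{−1} = 9^{−1} = 3 (mod 13), so α_err = 6·3 = 18 ≡ 5 = α_2. Error position i = 2.
  Consistency check: S_2/S_1 = 4·11 = 44 ≡ 5 = α_err ✓ (single-error assumption holds).
Step 4: error magnitude e = S_0/v_2 = S_0·∏_{j≠2}(α_2 − α_j) = 9·6 = 54 ≡ 2 (mod 13).
Step 5: correct position 2: c_2 = r_2 − e = 12 − 2 ≡ 10 (mod 13). Hence c = [2, 10, 11, 6, 0].
  Check: interpolating c through the α_i gives m(x) = 8 + 3·x (degree < 2) with m(α_i) = c_i for every i, so c is indeed a codeword.


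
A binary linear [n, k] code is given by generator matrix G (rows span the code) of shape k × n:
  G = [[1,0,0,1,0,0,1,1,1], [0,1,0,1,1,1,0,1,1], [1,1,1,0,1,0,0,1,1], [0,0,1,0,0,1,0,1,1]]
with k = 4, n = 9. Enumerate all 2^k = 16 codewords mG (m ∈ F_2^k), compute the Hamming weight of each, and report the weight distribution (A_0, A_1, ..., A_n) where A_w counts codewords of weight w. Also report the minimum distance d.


Weight distribution: A_0 = 1, A_1 = 1, A_4 = 5, A_5 = 5, A_6 = 2, A_7 = 2. Minimum distance d = 1.

Enumerate all 2^4 = 16 messages m ∈ F_2^4.
For each, compute codeword c = mG in F_2^9, then tally its weight.
  m = 0000 → c = 000000000, weight = 0.
  m = 1000 → c = 100100111, weight = 5.
  m = 0100 → c = 010111011, weight = 6.
  m = 1100 → c = 110011100, weight = 5.
  m = 0010 → c = 111010011, weight = 6.
  m = 1010 → c = 011110100, weight = 5.
  m = 0110 → c = 101101000, weight = 4.
  m = 1110 → c = 001001111, weight = 5.
  m = 0001 → c = 001001011, weight = 4.
  m = 1001 → c = 101101100, weight = 5.
  m = 0101 → c = 011110000, weight = 4.
  m = 1101 → c = 111010111, weight = 7.
  m = 0011 → c = 110011000, weight = 4.
  m = 1011 → c = 010111111, weight = 7.
  m = 0111 → c = 100100011, weight = 4.
  m = 1111 → c = 000000100, weight = 1.
Tally weights:
  weight 0: 1 codewords.
  weight 1: 1 codewords.
  weight 4: 5 codewords.
  weight 5: 5 codewords.
  weight 6: 2 codewords.
  weight 7: 2 codewords.
Minimum distance d = smallest w > 0 with A_w > 0 = 1.
Sanity: Σ A_w = 16 = 2^4 = 16 ✓.


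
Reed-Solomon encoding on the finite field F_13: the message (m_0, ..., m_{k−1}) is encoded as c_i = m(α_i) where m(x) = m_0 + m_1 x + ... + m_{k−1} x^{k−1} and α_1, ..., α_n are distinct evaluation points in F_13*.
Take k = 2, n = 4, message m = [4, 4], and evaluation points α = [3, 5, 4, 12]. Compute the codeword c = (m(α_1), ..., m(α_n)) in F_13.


c = [3, 11, 7, 0]

Message polynomial: m(x) = 4 + 4·x (mod 13).
For each evaluation point α_i, compute m(α_i) mod 13:
  α_1 = 3: Horner steps 4 → 3, so m(3) = 3.
  α_2 = 5: Horner steps 4 → 11, so m(5) = 11.
  α_3 = 4: Horner steps 4 → 7, so m(4) = 7.
  α_4 = 12: Horner steps 4 → 0, so m(12) = 0.
Codeword c = [3, 11, 7, 0] ∈ F_13^4.


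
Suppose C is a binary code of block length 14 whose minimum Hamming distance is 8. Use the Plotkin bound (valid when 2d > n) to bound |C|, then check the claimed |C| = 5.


Plotkin bound M ≤ 8; given |C| = 5 ≤ bound (satisfied).

Check applicability: 2d = 16, n = 14.
2d − n = 2 > 0, so Plotkin applies.
Compute d/(2d−n) = 8/2 ≈ 4.0000.
⌊d/(2d−n)⌋ = 4.
Plotkin bound: M ≤ 2·4 = 8.
Given |C| = 5, check: satisfied.
This |C| is below the Plotkin bound.


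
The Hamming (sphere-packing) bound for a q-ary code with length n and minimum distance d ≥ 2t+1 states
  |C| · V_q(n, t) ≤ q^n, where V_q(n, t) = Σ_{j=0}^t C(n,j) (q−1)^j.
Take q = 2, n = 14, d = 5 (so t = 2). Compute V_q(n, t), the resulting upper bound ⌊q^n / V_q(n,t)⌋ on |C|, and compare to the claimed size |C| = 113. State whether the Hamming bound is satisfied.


V_q(n, t) = 106, q^n = 16384, Hamming bound = 154, |C| = 113 ≤ bound (satisfied).

Step 1: Compute V_q(n, t) = Σ_{j=0}^2 C(n, j) (q−1)^j.
  j = 0: C(14,0)·(1)^0 = 1·1 = 1.
  j = 1: C(14,1)·(1)^1 = 14·1 = 14.
  j = 2: C(14,2)·(1)^2 = 91·1 = 91.
  V_q(n, t) = 1 + 14 + 91 = 106.
Step 2: q^n = 2^14 = 16384.
Step 3: Hamming bound ⌊q^n / V_q(n,t)⌋ = ⌊16384/106⌋ = 154.
Step 4: Compare |C| = 113 to 154: satisfied.
The claimed |C| lies below the Hamming bound.


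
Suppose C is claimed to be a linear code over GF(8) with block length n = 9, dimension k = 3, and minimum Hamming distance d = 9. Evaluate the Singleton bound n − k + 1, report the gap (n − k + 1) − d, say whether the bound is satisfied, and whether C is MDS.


Singleton RHS = n − k + 1 = 7, slack = -2, bound violated (no such code; not MDS).

Singleton bound: d ≤ n − k + 1.
Here n = 9, k = 3, so n − k + 1 = 7.
Given d = 9, check d ≤ 7: NO.
Slack = (n − k + 1) − d = -2.
The slack is negative: d = 9 exceeds n − k + 1 = 7 by 2, so the Singleton bound is violated and no linear [9, 3, 9]_8 code can exist. In particular it is not MDS (MDS requires d = n − k + 1 exactly).
Description: the claimed parameters are [9, 3, 9]_8; such a code would be impossible (violates the Singleton bound).


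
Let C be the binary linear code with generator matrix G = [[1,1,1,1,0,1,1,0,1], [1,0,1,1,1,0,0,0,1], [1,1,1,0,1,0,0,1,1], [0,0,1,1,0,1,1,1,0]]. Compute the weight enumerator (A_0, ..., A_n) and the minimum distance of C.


Weight distribution: A_0 = 1, A_2 = 1, A_3 = 2, A_4 = 3, A_5 = 4, A_6 = 3, A_7 = 2. Minimum distance d = 2.

Enumerate all 2^4 = 16 messages m ∈ F_2^4.
For each, compute codeword c = mG in F_2^9, then tally its weight.
  m = 0000 → c = 000000000, weight = 0.
  m = 1000 → c = 111101101, weight = 7.
  m = 0100 → c = 101110001, weight = 5.
  m = 1100 → c = 010011100, weight = 4.
  m = 0010 → c = 111010011, weight = 6.
  m = 1010 → c = 000111110, weight = 5.
  m = 0110 → c = 010100010, weight = 3.
  m = 1110 → c = 101001111, weight = 6.
  m = 0001 → c = 001101110, weight = 5.
  m = 1001 → c = 110000011, weight = 4.
  m = 0101 → c = 100011111, weight = 6.
  m = 1101 → c = 011110010, weight = 5.
  m = 0011 → c = 110111101, weight = 7.
  m = 1011 → c = 001010000, weight = 2.
  m = 0111 → c = 011001100, weight = 4.
  m = 1111 → c = 100100001, weight = 3.
Tally weights:
  weight 0: 1 codewords.
  weight 2: 1 codewords.
  weight 3: 2 codewords.
  weight 4: 3 codewords.
  weight 5: 4 codewords.
  weight 6: 3 codewords.
  weight 7: 2 codewords.
Minimum distance d = smallest w > 0 with A_w > 0 = 2.
Sanity: Σ A_w = 16 = 2^4 = 16 ✓.


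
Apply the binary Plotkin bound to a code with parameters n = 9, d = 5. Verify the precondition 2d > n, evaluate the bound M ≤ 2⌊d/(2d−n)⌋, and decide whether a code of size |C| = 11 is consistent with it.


Plotkin bound M ≤ 10; given |C| = 11 > bound (violated).

Check applicability: 2d = 10, n = 9.
2d − n = 1 > 0, so Plotkin applies.
Compute d/(2d−n) = 5/1 ≈ 5.0000.
⌊d/(2d−n)⌋ = 5.
Plotkin bound: M ≤ 2·5 = 10.
Given |C| = 11, check: VIOLATED.
This |C| is above the Plotkin bound, so no binary code with n = 9, d = 5 and 11 codewords exists.


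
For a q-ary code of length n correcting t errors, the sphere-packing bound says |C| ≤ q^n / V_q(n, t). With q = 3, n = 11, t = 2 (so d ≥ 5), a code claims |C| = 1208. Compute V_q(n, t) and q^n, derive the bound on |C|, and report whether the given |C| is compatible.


V_q(n, t) = 243, q^n = 177147, Hamming bound = 729, |C| = 1208 > bound (violated).

Step 1: Compute V_q(n, t) = Σ_{j=0}^2 C(n, j) (q−1)^j.
  j = 0: C(11,0)·(2)^0 = 1·1 = 1.
  j = 1: C(11,1)·(2)^1 = 11·2 = 22.
  j = 2: C(11,2)·(2)^2 = 55·4 = 220.
  V_q(n, t) = 1 + 22 + 220 = 243.
Step 2: q^n = 3^11 = 177147.
Step 3: Hamming bound ⌊q^n / V_q(n,t)⌋ = ⌊177147/243⌋ = 729.
Step 4: Compare |C| = 1208 to 729: violated.
The claimed |C| lies above the Hamming bound, so no 3-ary code of length 11 with d ≥ 5 can have 1208 codewords.
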